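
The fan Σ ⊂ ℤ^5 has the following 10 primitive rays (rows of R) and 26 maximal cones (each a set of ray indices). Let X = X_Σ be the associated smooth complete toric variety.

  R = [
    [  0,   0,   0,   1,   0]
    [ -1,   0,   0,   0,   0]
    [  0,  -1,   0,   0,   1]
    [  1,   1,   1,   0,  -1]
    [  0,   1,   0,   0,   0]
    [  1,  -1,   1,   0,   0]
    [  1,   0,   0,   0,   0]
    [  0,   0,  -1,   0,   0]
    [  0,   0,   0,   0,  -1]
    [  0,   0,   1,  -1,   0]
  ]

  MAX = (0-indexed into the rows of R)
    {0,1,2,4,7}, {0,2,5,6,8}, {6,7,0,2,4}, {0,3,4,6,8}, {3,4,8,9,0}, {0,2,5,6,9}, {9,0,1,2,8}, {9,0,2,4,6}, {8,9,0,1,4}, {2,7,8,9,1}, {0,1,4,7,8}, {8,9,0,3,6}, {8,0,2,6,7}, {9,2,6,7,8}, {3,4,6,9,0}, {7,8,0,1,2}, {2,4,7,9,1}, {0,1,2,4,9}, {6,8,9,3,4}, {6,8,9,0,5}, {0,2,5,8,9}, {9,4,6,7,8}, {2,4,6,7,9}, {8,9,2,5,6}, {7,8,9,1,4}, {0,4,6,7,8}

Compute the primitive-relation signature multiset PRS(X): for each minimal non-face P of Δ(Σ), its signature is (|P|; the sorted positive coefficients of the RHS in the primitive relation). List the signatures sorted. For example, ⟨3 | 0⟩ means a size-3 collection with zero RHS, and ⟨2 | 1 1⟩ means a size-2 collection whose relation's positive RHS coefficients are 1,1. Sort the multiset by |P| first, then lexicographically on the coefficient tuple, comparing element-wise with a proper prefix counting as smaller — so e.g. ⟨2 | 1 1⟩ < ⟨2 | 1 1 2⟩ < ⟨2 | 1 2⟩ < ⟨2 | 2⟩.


Minimal non-faces — 12 found among 10 rays, 26 max cones:

  P = {1,6}:  v_{1} + v_{6} = 0  →  sig = ⟨2 | 0⟩
  P = {2,3}:  v_{2} + v_{3} = v_{0} + v_{6} + v_{9}  →  sig = ⟨2 | 1 1 1⟩
  P = {3,7}:  v_{3} + v_{7} = v_{4} + v_{6} + v_{8}  →  sig = ⟨2 | 1 1 1⟩
  P = {4,5}:  v_{4} + v_{5} = v_{0} + v_{6} + v_{9}  →  sig = ⟨2 | 1 1 1⟩
  P = {5,7}:  v_{5} + v_{7} = v_{2} + v_{6} + v_{8}  →  sig = ⟨2 | 1 1 1⟩
  P = {1,3}:  v_{1} + v_{3} = v_{0} + v_{4} + v_{8} + v_{9}  →  sig = ⟨2 | 1 1 1 1⟩
  P = {1,5}:  v_{1} + v_{5} = v_{0} + v_{2} + v_{8} + v_{9}  →  sig = ⟨2 | 1 1 1 1⟩
  P = {3,5}:  v_{3} + v_{5} = 2·v_{0} + 2·v_{6} + v_{8} + 2·v_{9}  →  sig = ⟨2 | 1 2 2 2⟩
  P = {0,7,9}:  v_{0} + v_{7} + v_{9} = 0  →  sig = ⟨3 | 0⟩
  P = {2,4,8}:  v_{2} + v_{4} + v_{8} = 0  →  sig = ⟨3 | 0⟩
  P = {0,2,6,8,9}:  v_{0} + v_{2} + v_{6} + v_{8} + v_{9} = v_{5}  →  sig = ⟨5 | 1⟩
  P = {0,4,6,8,9}:  v_{0} + v_{4} + v_{6} + v_{8} + v_{9} = v_{3}  →  sig = ⟨5 | 1⟩

so the primitive-relation signature multiset is
{ ⟨2 | 0⟩,  ⟨2 | 1 1 1⟩ ×4,  ⟨2 | 1 1 1 1⟩ ×2,  ⟨2 | 1 2 2 2⟩,  ⟨3 | 0⟩ ×2,  ⟨5 | 1⟩ ×2 }


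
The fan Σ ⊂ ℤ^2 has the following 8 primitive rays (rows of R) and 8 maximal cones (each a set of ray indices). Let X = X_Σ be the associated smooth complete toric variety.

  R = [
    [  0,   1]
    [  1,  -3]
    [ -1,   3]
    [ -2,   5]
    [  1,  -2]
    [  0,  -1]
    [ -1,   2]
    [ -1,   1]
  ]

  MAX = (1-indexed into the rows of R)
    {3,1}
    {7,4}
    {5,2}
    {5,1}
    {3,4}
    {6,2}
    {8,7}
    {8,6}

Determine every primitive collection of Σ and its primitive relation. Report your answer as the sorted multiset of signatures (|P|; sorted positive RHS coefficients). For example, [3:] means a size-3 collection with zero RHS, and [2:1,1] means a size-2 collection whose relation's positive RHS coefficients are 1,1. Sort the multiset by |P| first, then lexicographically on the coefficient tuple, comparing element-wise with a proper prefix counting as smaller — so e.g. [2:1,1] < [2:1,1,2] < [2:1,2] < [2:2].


Δ(Σ) — 8 vertices, 20 min non-faces:

  {1,6}:  v_{1} + v_{6} = 0 ; sig = [2:]
  {2,3}:  v_{2} + v_{3} = 0 ; sig = [2:]
  {5,7}:  v_{5} + v_{7} = 0 ; sig = [2:]
  {1,2}:  v_{1} + v_{2} = v_{5} ; sig = [2:1]
  {1,7}:  v_{1} + v_{7} = v_{3} ; sig = [2:1]
  {1,8}:  v_{1} + v_{8} = v_{7} ; sig = [2:1]
  {2,4}:  v_{2} + v_{4} = v_{7} ; sig = [2:1]
  {2,7}:  v_{2} + v_{7} = v_{6} ; sig = [2:1]
  {3,5}:  v_{3} + v_{5} = v_{1} ; sig = [2:1]
  {3,6}:  v_{3} + v_{6} = v_{7} ; sig = [2:1]
  {3,7}:  v_{3} + v_{7} = v_{4} ; sig = [2:1]
  {4,5}:  v_{4} + v_{5} = v_{3} ; sig = [2:1]
  {5,6}:  v_{5} + v_{6} = v_{2} ; sig = [2:1]
  {5,8}:  v_{5} + v_{8} = v_{6} ; sig = [2:1]
  {6,7}:  v_{6} + v_{7} = v_{8} ; sig = [2:1]
  {1,4}:  v_{1} + v_{4} = 2·v_{3} ; sig = [2:2]
  {2,8}:  v_{2} + v_{8} = 2·v_{6} ; sig = [2:2]
  {3,8}:  v_{3} + v_{8} = 2·v_{7} ; sig = [2:2]
  {4,6}:  v_{4} + v_{6} = 2·v_{7} ; sig = [2:2]
  {4,8}:  v_{4} + v_{8} = 3·v_{7} ; sig = [2:3]

Signatures (|P|; sorted positive RHS coefficients), sorted:
[[2:], [2:], [2:], [2:1], [2:1], [2:1], [2:1], [2:1], [2:1], [2:1], [2:1], [2:1], [2:1], [2:1], [2:1], [2:2], [2:2], [2:2], [2:2], [2:3]]


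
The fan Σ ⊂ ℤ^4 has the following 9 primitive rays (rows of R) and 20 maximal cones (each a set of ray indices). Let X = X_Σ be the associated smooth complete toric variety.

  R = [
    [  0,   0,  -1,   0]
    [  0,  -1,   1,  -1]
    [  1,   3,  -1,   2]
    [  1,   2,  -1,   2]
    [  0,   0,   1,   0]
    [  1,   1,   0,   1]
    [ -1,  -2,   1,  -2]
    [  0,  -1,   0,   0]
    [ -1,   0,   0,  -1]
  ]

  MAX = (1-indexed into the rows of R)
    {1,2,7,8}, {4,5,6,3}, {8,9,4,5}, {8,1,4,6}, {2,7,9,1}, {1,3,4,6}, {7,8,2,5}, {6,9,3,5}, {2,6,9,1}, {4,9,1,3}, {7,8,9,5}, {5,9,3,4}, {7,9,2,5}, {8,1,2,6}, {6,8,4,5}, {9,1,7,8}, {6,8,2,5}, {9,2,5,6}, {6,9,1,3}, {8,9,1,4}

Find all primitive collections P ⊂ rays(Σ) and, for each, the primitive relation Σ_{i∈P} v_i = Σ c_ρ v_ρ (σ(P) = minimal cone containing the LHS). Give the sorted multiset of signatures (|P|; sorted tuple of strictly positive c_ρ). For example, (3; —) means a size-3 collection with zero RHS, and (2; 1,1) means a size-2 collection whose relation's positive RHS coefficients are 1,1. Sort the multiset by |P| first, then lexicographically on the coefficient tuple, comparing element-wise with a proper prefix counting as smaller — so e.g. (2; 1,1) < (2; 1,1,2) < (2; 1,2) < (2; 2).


|primitive collections| = 10. Relations:

  P={1,5}:  v_{1} + v_{5} = 0 ; sig = (2; —)
  P={4,7}:  v_{4} + v_{7} = 0 ; sig = (2; —)
  P={2,4}:  v_{2} + v_{4} = v_{6} ; sig = (2; 1)
  P={3,8}:  v_{3} + v_{8} = v_{4} ; sig = (2; 1)
  P={6,7}:  v_{6} + v_{7} = v_{2} ; sig = (2; 1)
  P={3,7}:  v_{3} + v_{7} = v_{6} + v_{9} ; sig = (2; 1,1)
  P={2,3}:  v_{2} + v_{3} = 2·v_{6} + v_{9} ; sig = (2; 1,2)
  P={6,8,9}:  v_{6} + v_{8} + v_{9} = 0 ; sig = (3; —)
  P={2,8,9}:  v_{2} + v_{8} + v_{9} = v_{7} ; sig = (3; 1)
  P={4,6,9}:  v_{4} + v_{6} + v_{9} = v_{3} ; sig = (3; 1)

Sorted signature multiset PRS(X):
{ (2; —) ×2,  (2; 1) ×3,  (2; 1,1),  (2; 1,2),  (3; —),  (3; 1) ×2 }


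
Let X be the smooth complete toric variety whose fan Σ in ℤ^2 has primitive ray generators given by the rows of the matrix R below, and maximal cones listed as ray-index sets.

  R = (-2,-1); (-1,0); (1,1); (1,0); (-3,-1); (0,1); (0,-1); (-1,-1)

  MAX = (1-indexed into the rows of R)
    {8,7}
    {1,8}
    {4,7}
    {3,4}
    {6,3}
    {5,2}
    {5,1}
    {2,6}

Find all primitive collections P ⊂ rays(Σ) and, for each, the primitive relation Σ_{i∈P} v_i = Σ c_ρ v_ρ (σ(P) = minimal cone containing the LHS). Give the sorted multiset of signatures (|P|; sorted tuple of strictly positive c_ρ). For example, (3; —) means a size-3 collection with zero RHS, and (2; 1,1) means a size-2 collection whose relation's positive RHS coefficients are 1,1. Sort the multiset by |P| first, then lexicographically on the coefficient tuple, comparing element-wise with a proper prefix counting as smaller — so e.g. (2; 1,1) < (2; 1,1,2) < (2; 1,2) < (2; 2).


|primitive collections| = 20. Relations:

  P={2,4}:  v_{2} + v_{4} = 0 — sig = (2; —)
  P={3,8}:  v_{3} + v_{8} = 0 — sig = (2; —)
  P={6,7}:  v_{6} + v_{7} = 0 — sig = (2; —)
  P={1,2}:  v_{1} + v_{2} = v_{5} — sig = (2; 1)
  P={1,3}:  v_{1} + v_{3} = v_{2} — sig = (2; 1)
  P={1,4}:  v_{1} + v_{4} = v_{8} — sig = (2; 1)
  P={2,3}:  v_{2} + v_{3} = v_{6} — sig = (2; 1)
  P={2,7}:  v_{2} + v_{7} = v_{8} — sig = (2; 1)
  P={2,8}:  v_{2} + v_{8} = v_{1} — sig = (2; 1)
  P={3,7}:  v_{3} + v_{7} = v_{4} — sig = (2; 1)
  P={4,5}:  v_{4} + v_{5} = v_{1} — sig = (2; 1)
  P={4,6}:  v_{4} + v_{6} = v_{3} — sig = (2; 1)
  P={4,8}:  v_{4} + v_{8} = v_{7} — sig = (2; 1)
  P={6,8}:  v_{6} + v_{8} = v_{2} — sig = (2; 1)
  P={5,7}:  v_{5} + v_{7} = v_{1} + v_{8} — sig = (2; 1,1)
  P={1,6}:  v_{1} + v_{6} = 2·v_{2} — sig = (2; 2)
  P={1,7}:  v_{1} + v_{7} = 2·v_{8} — sig = (2; 2)
  P={3,5}:  v_{3} + v_{5} = 2·v_{2} — sig = (2; 2)
  P={5,8}:  v_{5} + v_{8} = 2·v_{1} — sig = (2; 2)
  P={5,6}:  v_{5} + v_{6} = 3·v_{2} — sig = (2; 3)

so the primitive-relation signature multiset is
    (2; —)
    (2; —)
    (2; —)
    (2; 1)
    (2; 1)
    (2; 1)
    (2; 1)
    (2; 1)
    (2; 1)
    (2; 1)
    (2; 1)
    (2; 1)
    (2; 1)
    (2; 1)
    (2; 1,1)
    (2; 2)
    (2; 2)
    (2; 2)
    (2; 2)
    (2; 3)


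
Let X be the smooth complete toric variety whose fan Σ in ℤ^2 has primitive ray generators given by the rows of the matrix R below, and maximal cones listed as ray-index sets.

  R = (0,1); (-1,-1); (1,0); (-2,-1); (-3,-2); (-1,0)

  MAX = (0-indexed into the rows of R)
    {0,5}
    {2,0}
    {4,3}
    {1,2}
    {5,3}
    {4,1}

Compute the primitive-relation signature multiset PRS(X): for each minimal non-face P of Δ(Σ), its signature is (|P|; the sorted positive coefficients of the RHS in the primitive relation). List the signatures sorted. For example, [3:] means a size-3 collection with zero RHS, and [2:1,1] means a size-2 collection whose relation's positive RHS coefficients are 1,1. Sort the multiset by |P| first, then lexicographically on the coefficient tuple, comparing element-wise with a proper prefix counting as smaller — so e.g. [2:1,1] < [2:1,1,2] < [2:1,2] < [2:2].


9 minimal non-faces of Δ(Σ) (on 6 rays):

  • {2,5}:  v_{2} + v_{5} = 0  →  sig = [2:]
  • {0,1}:  v_{0} + v_{1} = v_{5}  →  sig = [2:1]
  • {1,3}:  v_{1} + v_{3} = v_{4}  →  sig = [2:1]
  • {1,5}:  v_{1} + v_{5} = v_{3}  →  sig = [2:1]
  • {2,3}:  v_{2} + v_{3} = v_{1}  →  sig = [2:1]
  • {0,4}:  v_{0} + v_{4} = v_{3} + v_{5}  →  sig = [2:1,1]
  • {0,3}:  v_{0} + v_{3} = 2·v_{5}  →  sig = [2:2]
  • {2,4}:  v_{2} + v_{4} = 2·v_{1}  →  sig = [2:2]
  • {4,5}:  v_{4} + v_{5} = 2·v_{3}  →  sig = [2:2]

so the primitive-relation signature multiset is
    |P|=2: 9 collections, coeffs (), (1), (1), (1), (1), (1,1), (2), (2), (2)


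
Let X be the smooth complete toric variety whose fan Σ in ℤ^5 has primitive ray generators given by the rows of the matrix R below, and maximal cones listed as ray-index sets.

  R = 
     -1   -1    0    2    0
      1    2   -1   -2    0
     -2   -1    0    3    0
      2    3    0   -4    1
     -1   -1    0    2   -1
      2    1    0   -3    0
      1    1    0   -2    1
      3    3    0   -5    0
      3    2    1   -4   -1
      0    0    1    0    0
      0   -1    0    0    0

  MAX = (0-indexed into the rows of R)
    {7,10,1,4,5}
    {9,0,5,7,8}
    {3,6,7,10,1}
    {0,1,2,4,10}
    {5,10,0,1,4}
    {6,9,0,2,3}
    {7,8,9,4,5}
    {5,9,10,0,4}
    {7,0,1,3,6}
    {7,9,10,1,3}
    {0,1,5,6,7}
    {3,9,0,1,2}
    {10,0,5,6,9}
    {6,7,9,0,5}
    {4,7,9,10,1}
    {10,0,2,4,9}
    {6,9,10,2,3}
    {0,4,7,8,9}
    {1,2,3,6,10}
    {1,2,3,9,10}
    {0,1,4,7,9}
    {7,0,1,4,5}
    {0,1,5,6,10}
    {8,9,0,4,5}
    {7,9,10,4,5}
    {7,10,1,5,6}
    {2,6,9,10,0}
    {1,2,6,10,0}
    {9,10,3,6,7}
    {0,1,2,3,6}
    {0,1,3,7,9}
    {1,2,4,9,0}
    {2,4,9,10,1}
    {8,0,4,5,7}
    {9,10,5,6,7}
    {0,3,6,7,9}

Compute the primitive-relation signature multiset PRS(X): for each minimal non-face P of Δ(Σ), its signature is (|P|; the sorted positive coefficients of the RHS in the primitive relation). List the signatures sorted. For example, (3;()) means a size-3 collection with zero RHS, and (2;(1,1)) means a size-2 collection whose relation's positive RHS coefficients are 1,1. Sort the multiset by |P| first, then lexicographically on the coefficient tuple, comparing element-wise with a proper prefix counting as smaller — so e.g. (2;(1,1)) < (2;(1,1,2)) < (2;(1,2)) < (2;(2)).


16 collections generate NE(X_Σ); each relation:

  P = {2,5}:  v_{2} + v_{5} = 0  ⟹  sig = (2;())
  P = {4,6}:  v_{4} + v_{6} = 0  ⟹  sig = (2;())
  P = {2,7}:  v_{2} + v_{7} = v_{1} + v_{9}  ⟹  sig = (2;(1,1))
  P = {3,4}:  v_{3} + v_{4} = v_{1} + v_{9}  ⟹  sig = (2;(1,1))
  P = {3,5}:  v_{3} + v_{5} = v_{6} + v_{7}  ⟹  sig = (2;(1,1))
  P = {2,8}:  v_{2} + v_{8} = v_{0} + v_{4} + v_{7} + v_{9}  ⟹  sig = (2;(1,1,1,1))
  P = {6,8}:  v_{6} + v_{8} = v_{0} + v_{5} + v_{7} + v_{9}  ⟹  sig = (2;(1,1,1,1))
  P = {1,8}:  v_{1} + v_{8} = v_{0} + v_{4} + 2·v_{7}  ⟹  sig = (2;(1,1,2))
  P = {3,8}:  v_{3} + v_{8} = v_{0} + 2·v_{7} + v_{9}  ⟹  sig = (2;(1,1,2))
  P = {8,10}:  v_{8} + v_{10} = v_{4} + 2·v_{5} + v_{9}  ⟹  sig = (2;(1,1,2))
  P = {0,3,10}:  v_{0} + v_{3} + v_{10} = v_{6}  ⟹  sig = (3;(1))
  P = {0,7,10}:  v_{0} + v_{7} + v_{10} = v_{5}  ⟹  sig = (3;(1))
  P = {1,5,9}:  v_{1} + v_{5} + v_{9} = v_{7}  ⟹  sig = (3;(1))
  P = {1,6,9}:  v_{1} + v_{6} + v_{9} = v_{3}  ⟹  sig = (3;(1))
  P = {0,1,9,10}:  v_{0} + v_{1} + v_{9} + v_{10} = 0  ⟹  sig = (4;())
  P = {0,4,5,7,9}:  v_{0} + v_{4} + v_{5} + v_{7} + v_{9} = v_{8}  ⟹  sig = (5;(1))

Hence PRS(X_Σ) =
    (2;())
    (2;())
    (2;(1,1))
    (2;(1,1))
    (2;(1,1))
    (2;(1,1,1,1))
    (2;(1,1,1,1))
    (2;(1,1,2))
    (2;(1,1,2))
    (2;(1,1,2))
    (3;(1))
    (3;(1))
    (3;(1))
    (3;(1))
    (4;())
    (5;(1))


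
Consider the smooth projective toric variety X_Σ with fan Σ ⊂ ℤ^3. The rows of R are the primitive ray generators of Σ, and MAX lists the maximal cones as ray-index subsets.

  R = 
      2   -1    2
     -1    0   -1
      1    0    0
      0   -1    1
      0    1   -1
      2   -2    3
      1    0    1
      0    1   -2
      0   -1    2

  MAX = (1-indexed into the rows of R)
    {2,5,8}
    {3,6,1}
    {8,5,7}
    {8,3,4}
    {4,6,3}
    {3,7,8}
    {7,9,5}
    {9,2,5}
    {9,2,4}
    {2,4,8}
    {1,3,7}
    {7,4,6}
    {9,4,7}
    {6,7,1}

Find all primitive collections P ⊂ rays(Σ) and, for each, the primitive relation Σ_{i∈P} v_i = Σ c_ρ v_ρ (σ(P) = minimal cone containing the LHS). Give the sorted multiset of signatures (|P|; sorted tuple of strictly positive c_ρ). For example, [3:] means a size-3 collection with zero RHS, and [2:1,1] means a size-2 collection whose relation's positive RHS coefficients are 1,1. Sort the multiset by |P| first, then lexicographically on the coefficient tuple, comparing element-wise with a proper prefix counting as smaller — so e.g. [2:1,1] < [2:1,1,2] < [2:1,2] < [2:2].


Minimal non-faces — 18 found among 9 rays, 14 max cones:

  P={2,7}:  v_{2} + v_{7} = 0  ⟹  sig = [2:]
  P={4,5}:  v_{4} + v_{5} = 0  ⟹  sig = [2:]
  P={8,9}:  v_{8} + v_{9} = 0  ⟹  sig = [2:]
  P={1,4}:  v_{1} + v_{4} = v_{6}  ⟹  sig = [2:1]
  P={5,6}:  v_{5} + v_{6} = v_{1}  ⟹  sig = [2:1]
  P={1,2}:  v_{1} + v_{2} = v_{3} + v_{4}  ⟹  sig = [2:1,1]
  P={1,5}:  v_{1} + v_{5} = v_{3} + v_{7}  ⟹  sig = [2:1,1]
  P={2,3}:  v_{2} + v_{3} = v_{4} + v_{8}  ⟹  sig = [2:1,1]
  P={3,5}:  v_{3} + v_{5} = v_{7} + v_{8}  ⟹  sig = [2:1,1]
  P={3,9}:  v_{3} + v_{9} = v_{4} + v_{7}  ⟹  sig = [2:1,1]
  P={2,6}:  v_{2} + v_{6} = v_{3} + 2·v_{4}  ⟹  sig = [2:1,2]
  P={6,8}:  v_{6} + v_{8} = 2·v_{3} + v_{4}  ⟹  sig = [2:1,2]
  P={1,8}:  v_{1} + v_{8} = 2·v_{3}  ⟹  sig = [2:2]
  P={1,9}:  v_{1} + v_{9} = 2·v_{4} + 2·v_{7}  ⟹  sig = [2:2,2]
  P={6,9}:  v_{6} + v_{9} = 3·v_{4} + 2·v_{7}  ⟹  sig = [2:2,3]
  P={3,4,7}:  v_{3} + v_{4} + v_{7} = v_{1}  ⟹  sig = [3:1]
  P={4,7,8}:  v_{4} + v_{7} + v_{8} = v_{3}  ⟹  sig = [3:1]
  P={3,6,7}:  v_{3} + v_{6} + v_{7} = 2·v_{1}  ⟹  sig = [3:2]

Sorted signature multiset PRS(X):
    [2:]
    [2:]
    [2:]
    [2:1]
    [2:1]
    [2:1,1]
    [2:1,1]
    [2:1,1]
    [2:1,1]
    [2:1,1]
    [2:1,2]
    [2:1,2]
    [2:2]
    [2:2,2]
    [2:2,3]
    [3:1]
    [3:1]
    [3:2]


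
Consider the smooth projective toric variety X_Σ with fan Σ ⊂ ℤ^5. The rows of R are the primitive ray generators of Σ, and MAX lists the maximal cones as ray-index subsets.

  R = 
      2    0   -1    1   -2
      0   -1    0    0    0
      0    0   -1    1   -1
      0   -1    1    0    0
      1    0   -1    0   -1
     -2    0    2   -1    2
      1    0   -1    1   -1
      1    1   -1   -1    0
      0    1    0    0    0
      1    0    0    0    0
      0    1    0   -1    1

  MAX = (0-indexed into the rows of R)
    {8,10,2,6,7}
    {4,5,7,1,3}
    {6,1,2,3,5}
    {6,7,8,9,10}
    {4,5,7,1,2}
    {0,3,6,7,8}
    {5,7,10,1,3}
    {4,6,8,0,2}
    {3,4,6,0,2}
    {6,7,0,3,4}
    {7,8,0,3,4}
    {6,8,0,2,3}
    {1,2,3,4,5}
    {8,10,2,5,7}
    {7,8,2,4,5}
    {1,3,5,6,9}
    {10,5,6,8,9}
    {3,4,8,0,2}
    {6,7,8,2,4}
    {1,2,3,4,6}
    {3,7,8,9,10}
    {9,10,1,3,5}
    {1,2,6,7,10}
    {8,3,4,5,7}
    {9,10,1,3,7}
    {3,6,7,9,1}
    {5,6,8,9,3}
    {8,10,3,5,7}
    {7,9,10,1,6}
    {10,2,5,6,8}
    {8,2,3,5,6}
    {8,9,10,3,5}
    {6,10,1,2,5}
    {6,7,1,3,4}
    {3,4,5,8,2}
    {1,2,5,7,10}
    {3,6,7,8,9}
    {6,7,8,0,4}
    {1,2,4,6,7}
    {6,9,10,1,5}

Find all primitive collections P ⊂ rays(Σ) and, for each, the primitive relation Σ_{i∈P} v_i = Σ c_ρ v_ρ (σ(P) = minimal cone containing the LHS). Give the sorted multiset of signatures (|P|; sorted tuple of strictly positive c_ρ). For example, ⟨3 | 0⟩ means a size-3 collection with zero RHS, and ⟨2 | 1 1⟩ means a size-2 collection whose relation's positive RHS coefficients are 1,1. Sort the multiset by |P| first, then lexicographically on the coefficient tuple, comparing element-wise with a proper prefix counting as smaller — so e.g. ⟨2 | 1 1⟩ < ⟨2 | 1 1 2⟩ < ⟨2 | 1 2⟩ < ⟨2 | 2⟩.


Σ has 16 primitive collections:

  • {1,8}:  v_{1} + v_{8} = 0  so sig = ⟨2 | 0⟩
  • {2,9}:  v_{2} + v_{9} = v_{6}  so sig = ⟨2 | 1⟩
  • {4,10}:  v_{4} + v_{10} = v_{7}  so sig = ⟨2 | 1⟩
  • {0,5}:  v_{0} + v_{5} = v_{3} + v_{8}  so sig = ⟨2 | 1 1⟩
  • {0,1}:  v_{0} + v_{1} = v_{3} + v_{4} + v_{6}  so sig = ⟨2 | 1 1 1⟩
  • {4,9}:  v_{4} + v_{9} = v_{3} + v_{6} + v_{7}  so sig = ⟨2 | 1 1 1⟩
  • {0,10}:  v_{0} + v_{10} = v_{3} + v_{6} + v_{7} + v_{8}  so sig = ⟨2 | 1 1 1 1⟩
  • {0,9}:  v_{0} + v_{9} = 2·v_{3} + 2·v_{6} + v_{7} + v_{8}  so sig = ⟨2 | 1 1 2 2⟩
  • {2,3,10}:  v_{2} + v_{3} + v_{10} = 0  so sig = ⟨3 | 0⟩
  • {4,5,6}:  v_{4} + v_{5} + v_{6} = 0  so sig = ⟨3 | 0⟩
  • {2,3,7}:  v_{2} + v_{3} + v_{7} = v_{4}  so sig = ⟨3 | 1⟩
  • {3,6,10}:  v_{3} + v_{6} + v_{10} = v_{9}  so sig = ⟨3 | 1⟩
  • {5,6,7}:  v_{5} + v_{6} + v_{7} = v_{10}  so sig = ⟨3 | 1⟩
  • {0,2,7}:  v_{0} + v_{2} + v_{7} = 2·v_{4} + v_{6} + v_{8}  so sig = ⟨3 | 1 1 2⟩
  • {5,7,9}:  v_{5} + v_{7} + v_{9} = v_{3} + 2·v_{10}  so sig = ⟨3 | 1 2⟩
  • {3,4,6,8}:  v_{3} + v_{4} + v_{6} + v_{8} = v_{0}  so sig = ⟨4 | 1⟩

Signatures (|P|; sorted positive RHS coefficients), sorted:
    ⟨2 | 0⟩
    ⟨2 | 1⟩
    ⟨2 | 1⟩
    ⟨2 | 1 1⟩
    ⟨2 | 1 1 1⟩
    ⟨2 | 1 1 1⟩
    ⟨2 | 1 1 1 1⟩
    ⟨2 | 1 1 2 2⟩
    ⟨3 | 0⟩
    ⟨3 | 0⟩
    ⟨3 | 1⟩
    ⟨3 | 1⟩
    ⟨3 | 1⟩
    ⟨3 | 1 1 2⟩
    ⟨3 | 1 2⟩
    ⟨4 | 1⟩


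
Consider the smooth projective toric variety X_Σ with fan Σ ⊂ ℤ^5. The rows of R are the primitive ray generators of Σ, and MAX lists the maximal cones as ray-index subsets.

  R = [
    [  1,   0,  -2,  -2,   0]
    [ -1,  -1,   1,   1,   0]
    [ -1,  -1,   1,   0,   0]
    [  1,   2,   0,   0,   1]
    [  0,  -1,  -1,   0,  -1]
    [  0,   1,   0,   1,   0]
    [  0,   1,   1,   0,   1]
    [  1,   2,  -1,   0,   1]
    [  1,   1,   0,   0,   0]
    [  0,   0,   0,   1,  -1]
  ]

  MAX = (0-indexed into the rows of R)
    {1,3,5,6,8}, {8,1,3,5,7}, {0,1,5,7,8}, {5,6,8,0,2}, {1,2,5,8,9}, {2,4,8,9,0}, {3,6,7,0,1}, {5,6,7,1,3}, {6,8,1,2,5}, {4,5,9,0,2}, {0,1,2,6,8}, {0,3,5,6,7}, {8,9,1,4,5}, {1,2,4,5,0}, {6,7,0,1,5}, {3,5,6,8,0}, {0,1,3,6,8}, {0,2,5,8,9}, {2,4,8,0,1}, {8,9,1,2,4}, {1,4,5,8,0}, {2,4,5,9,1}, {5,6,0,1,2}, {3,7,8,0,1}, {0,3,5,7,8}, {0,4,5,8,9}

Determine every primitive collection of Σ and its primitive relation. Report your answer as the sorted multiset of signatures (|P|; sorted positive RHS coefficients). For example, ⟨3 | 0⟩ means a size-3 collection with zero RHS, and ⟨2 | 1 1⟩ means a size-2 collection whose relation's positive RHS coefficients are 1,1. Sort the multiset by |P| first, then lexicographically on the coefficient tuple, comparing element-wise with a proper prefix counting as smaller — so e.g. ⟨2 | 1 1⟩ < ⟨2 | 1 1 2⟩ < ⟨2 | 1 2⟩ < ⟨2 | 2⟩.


14 collections generate NE(X_Σ); each relation:

  • {4,6}:  v_{4} + v_{6} = 0 ; sig = ⟨2 | 0⟩
  • {2,3}:  v_{2} + v_{3} = v_{6} ; sig = ⟨2 | 1⟩
  • {3,9}:  v_{3} + v_{9} = v_{5} + v_{8} ; sig = ⟨2 | 1 1⟩
  • {6,9}:  v_{6} + v_{9} = v_{2} + v_{5} + v_{8} ; sig = ⟨2 | 1 1 1⟩
  • {2,7}:  v_{2} + v_{7} = v_{0} + v_{1} + v_{5} + v_{6} ; sig = ⟨2 | 1 1 1 1⟩
  • {3,4}:  v_{3} + v_{4} = v_{0} + v_{1} + v_{5} + v_{8} ; sig = ⟨2 | 1 1 1 1⟩
  • {7,9}:  v_{7} + v_{9} = v_{0} + v_{1} + 2·v_{5} + v_{8} ; sig = ⟨2 | 1 1 1 2⟩
  • {4,7}:  v_{4} + v_{7} = 2·v_{0} + 2·v_{1} + 2·v_{5} + v_{8} ; sig = ⟨2 | 1 2 2 2⟩
  • {0,1,9}:  v_{0} + v_{1} + v_{9} = v_{4} ; sig = ⟨3 | 1⟩
  • {6,7,8}:  v_{6} + v_{7} + v_{8} = 2·v_{3} ; sig = ⟨3 | 2⟩
  • {0,1,3,5}:  v_{0} + v_{1} + v_{3} + v_{5} = v_{7} ; sig = ⟨4 | 1⟩
  • {2,4,5,8}:  v_{2} + v_{4} + v_{5} + v_{8} = v_{9} ; sig = ⟨4 | 1⟩
  • {0,1,2,5,8}:  v_{0} + v_{1} + v_{2} + v_{5} + v_{8} = 0 ; sig = ⟨5 | 0⟩
  • {0,1,5,6,8}:  v_{0} + v_{1} + v_{5} + v_{6} + v_{8} = v_{3} ; sig = ⟨5 | 1⟩

Hence PRS(X_Σ) =
    ⟨2 | 0⟩
    ⟨2 | 1⟩
    ⟨2 | 1 1⟩
    ⟨2 | 1 1 1⟩
    ⟨2 | 1 1 1 1⟩
    ⟨2 | 1 1 1 1⟩
    ⟨2 | 1 1 1 2⟩
    ⟨2 | 1 2 2 2⟩
    ⟨3 | 1⟩
    ⟨3 | 2⟩
    ⟨4 | 1⟩
    ⟨4 | 1⟩
    ⟨5 | 0⟩
    ⟨5 | 1⟩


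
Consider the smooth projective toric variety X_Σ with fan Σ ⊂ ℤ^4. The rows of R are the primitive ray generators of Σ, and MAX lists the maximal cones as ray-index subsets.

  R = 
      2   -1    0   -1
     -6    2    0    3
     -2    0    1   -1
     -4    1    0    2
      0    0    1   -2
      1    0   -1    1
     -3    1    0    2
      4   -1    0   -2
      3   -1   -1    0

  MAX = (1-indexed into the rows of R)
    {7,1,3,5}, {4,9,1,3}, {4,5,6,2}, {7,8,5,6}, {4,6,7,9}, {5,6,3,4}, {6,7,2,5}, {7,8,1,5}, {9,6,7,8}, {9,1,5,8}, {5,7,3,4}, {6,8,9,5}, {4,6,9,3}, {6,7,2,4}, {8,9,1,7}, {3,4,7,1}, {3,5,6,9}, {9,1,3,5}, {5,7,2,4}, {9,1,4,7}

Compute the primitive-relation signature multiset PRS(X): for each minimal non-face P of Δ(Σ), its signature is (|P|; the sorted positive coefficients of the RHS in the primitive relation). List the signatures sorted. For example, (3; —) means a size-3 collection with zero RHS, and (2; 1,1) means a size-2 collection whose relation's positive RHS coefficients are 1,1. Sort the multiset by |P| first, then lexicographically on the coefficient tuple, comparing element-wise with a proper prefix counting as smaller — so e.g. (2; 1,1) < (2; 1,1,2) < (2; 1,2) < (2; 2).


13 minimal non-faces of Δ(Σ) (on 9 rays):

  {4,8}:  v_{4} + v_{8} = 0  ⇒ sig = (2; —)
  {1,2}:  v_{1} + v_{2} = v_{4}  ⇒ sig = (2; 1)
  {1,6}:  v_{1} + v_{6} = v_{9}  ⇒ sig = (2; 1)
  {2,9}:  v_{2} + v_{9} = v_{4} + v_{6}  ⇒ sig = (2; 1,1)
  {3,8}:  v_{3} + v_{8} = v_{1} + v_{5}  ⇒ sig = (2; 1,1)
  {2,8}:  v_{2} + v_{8} = v_{5} + v_{6} + v_{7}  ⇒ sig = (2; 1,1,1)
  {2,3}:  v_{2} + v_{3} = 2·v_{4} + v_{5}  ⇒ sig = (2; 1,2)
  {5,7,9}:  v_{5} + v_{7} + v_{9} = 0  ⇒ sig = (3; —)
  {1,4,5}:  v_{1} + v_{4} + v_{5} = v_{3}  ⇒ sig = (3; 1)
  {3,6,7}:  v_{3} + v_{6} + v_{7} = v_{4}  ⇒ sig = (3; 1)
  {3,7,9}:  v_{3} + v_{7} + v_{9} = v_{1} + v_{4}  ⇒ sig = (3; 1,1)
  {4,5,9}:  v_{4} + v_{5} + v_{9} = v_{3} + v_{6}  ⇒ sig = (3; 1,1)
  {4,5,6,7}:  v_{4} + v_{5} + v_{6} + v_{7} = v_{2}  ⇒ sig = (4; 1)

Hence PRS(X_Σ) =
{ (2; —),  (2; 1) ×2,  (2; 1,1) ×2,  (2; 1,1,1),  (2; 1,2),  (3; —),  (3; 1) ×2,  (3; 1,1) ×2,  (4; 1) }


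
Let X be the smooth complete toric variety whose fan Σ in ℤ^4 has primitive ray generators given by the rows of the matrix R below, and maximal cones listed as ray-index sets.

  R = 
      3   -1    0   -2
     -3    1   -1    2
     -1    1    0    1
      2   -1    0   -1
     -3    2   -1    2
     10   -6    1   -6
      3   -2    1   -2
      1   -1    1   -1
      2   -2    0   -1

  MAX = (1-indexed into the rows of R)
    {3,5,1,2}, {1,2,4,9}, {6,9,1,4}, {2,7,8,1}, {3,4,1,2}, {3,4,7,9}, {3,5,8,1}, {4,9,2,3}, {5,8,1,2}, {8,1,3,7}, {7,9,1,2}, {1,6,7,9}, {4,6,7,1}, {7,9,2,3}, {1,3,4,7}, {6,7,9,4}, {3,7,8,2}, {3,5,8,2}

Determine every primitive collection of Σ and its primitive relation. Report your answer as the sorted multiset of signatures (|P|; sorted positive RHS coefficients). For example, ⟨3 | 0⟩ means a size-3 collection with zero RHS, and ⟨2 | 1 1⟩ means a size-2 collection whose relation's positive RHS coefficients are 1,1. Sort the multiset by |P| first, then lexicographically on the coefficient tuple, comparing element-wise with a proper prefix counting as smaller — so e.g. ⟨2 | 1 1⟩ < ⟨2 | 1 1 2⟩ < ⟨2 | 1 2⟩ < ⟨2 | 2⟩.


Minimal non-faces — 14 found among 9 rays, 18 max cones:

  P={5,7}:  v_{5} + v_{7} = 0  ⟹  sig = ⟨2 | 0⟩
  P={4,8}:  v_{4} + v_{8} = v_{7}  ⟹  sig = ⟨2 | 1⟩
  P={5,9}:  v_{5} + v_{9} = v_{2} + v_{4}  ⟹  sig = ⟨2 | 1 1⟩
  P={4,5}:  v_{4} + v_{5} = v_{1} + v_{2} + v_{3}  ⟹  sig = ⟨2 | 1 1 1⟩
  P={5,6}:  v_{5} + v_{6} = v_{1} + v_{4} + v_{9}  ⟹  sig = ⟨2 | 1 1 1⟩
  P={6,8}:  v_{6} + v_{8} = v_{1} + 2·v_{7} + v_{9}  ⟹  sig = ⟨2 | 1 1 2⟩
  P={2,6}:  v_{2} + v_{6} = v_{1} + 2·v_{9}  ⟹  sig = ⟨2 | 1 2⟩
  P={8,9}:  v_{8} + v_{9} = v_{2} + 2·v_{7}  ⟹  sig = ⟨2 | 1 2⟩
  P={3,6}:  v_{3} + v_{6} = 3·v_{4} + v_{7}  ⟹  sig = ⟨2 | 1 3⟩
  P={2,4,7}:  v_{2} + v_{4} + v_{7} = v_{9}  ⟹  sig = ⟨3 | 1⟩
  P={1,3,9}:  v_{1} + v_{3} + v_{9} = 2·v_{4}  ⟹  sig = ⟨3 | 2⟩
  P={1,2,3,8}:  v_{1} + v_{2} + v_{3} + v_{8} = 0  ⟹  sig = ⟨4 | 0⟩
  P={1,2,3,7}:  v_{1} + v_{2} + v_{3} + v_{7} = v_{4}  ⟹  sig = ⟨4 | 1⟩
  P={1,4,7,9}:  v_{1} + v_{4} + v_{7} + v_{9} = v_{6}  ⟹  sig = ⟨4 | 1⟩

so the primitive-relation signature multiset is
{ ⟨2 | 0⟩,  ⟨2 | 1⟩,  ⟨2 | 1 1⟩,  ⟨2 | 1 1 1⟩ ×2,  ⟨2 | 1 1 2⟩,  ⟨2 | 1 2⟩ ×2,  ⟨2 | 1 3⟩,  ⟨3 | 1⟩,  ⟨3 | 2⟩,  ⟨4 | 0⟩,  ⟨4 | 1⟩ ×2 }


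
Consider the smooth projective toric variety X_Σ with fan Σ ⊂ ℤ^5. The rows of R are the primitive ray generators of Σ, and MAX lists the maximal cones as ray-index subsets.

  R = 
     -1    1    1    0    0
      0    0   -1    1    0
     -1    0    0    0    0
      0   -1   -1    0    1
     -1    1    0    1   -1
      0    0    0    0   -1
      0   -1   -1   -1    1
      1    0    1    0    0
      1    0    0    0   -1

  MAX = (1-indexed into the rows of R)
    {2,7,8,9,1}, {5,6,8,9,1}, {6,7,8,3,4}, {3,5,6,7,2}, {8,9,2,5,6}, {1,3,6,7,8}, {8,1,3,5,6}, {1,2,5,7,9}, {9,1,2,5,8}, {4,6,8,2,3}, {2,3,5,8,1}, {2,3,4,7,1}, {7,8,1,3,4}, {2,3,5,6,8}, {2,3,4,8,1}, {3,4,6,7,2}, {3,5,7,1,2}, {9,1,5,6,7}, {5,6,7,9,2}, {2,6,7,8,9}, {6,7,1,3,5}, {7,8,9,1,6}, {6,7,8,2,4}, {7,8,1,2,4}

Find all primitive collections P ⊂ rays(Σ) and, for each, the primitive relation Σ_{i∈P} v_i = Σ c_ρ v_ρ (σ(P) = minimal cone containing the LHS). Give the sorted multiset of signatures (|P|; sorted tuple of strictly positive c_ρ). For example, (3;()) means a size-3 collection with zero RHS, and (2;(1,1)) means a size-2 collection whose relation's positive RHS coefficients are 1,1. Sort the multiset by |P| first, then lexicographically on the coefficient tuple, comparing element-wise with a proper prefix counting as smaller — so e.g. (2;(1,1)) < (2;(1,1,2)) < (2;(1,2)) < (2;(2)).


Δ(Σ) — 9 vertices, 7 min non-faces:

  • {3,9}:  v_{3} + v_{9} = v_{6}  so sig = (2;(1))
  • {4,5}:  v_{4} + v_{5} = v_{2} + v_{3}  so sig = (2;(1,1))
  • {4,9}:  v_{4} + v_{9} = v_{2} + v_{6} + v_{7} + v_{8}  so sig = (2;(1,1,1,1))
  • {5,7,8}:  v_{5} + v_{7} + v_{8} = 0  so sig = (3;())
  • {1,2,6}:  v_{1} + v_{2} + v_{6} = v_{5}  so sig = (3;(1))
  • {1,4,6}:  v_{1} + v_{4} + v_{6} = v_{3}  so sig = (3;(1))
  • {2,3,7,8}:  v_{2} + v_{3} + v_{7} + v_{8} = v_{4}  so sig = (4;(1))

Hence PRS(X_Σ) =
    (2;(1))
    (2;(1,1))
    (2;(1,1,1,1))
    (3;())
    (3;(1))
    (3;(1))
    (4;(1))


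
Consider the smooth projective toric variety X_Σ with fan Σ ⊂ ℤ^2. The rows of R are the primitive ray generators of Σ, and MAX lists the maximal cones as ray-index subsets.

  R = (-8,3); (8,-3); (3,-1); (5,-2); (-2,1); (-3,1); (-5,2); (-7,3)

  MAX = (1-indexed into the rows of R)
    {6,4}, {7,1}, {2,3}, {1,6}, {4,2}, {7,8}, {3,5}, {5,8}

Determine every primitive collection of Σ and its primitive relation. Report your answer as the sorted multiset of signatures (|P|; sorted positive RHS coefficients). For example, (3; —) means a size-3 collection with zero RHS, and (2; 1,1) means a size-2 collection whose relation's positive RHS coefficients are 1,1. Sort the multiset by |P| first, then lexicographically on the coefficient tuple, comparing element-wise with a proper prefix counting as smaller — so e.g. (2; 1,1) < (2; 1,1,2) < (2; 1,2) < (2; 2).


|primitive collections| = 20. Relations:

  {1,2}:  v_{1} + v_{2} = 0  →  sig = (2; —)
  {3,6}:  v_{3} + v_{6} = 0  →  sig = (2; —)
  {4,7}:  v_{4} + v_{7} = 0  →  sig = (2; —)
  {1,3}:  v_{1} + v_{3} = v_{7}  →  sig = (2; 1)
  {1,4}:  v_{1} + v_{4} = v_{6}  →  sig = (2; 1)
  {2,6}:  v_{2} + v_{6} = v_{4}  →  sig = (2; 1)
  {2,7}:  v_{2} + v_{7} = v_{3}  →  sig = (2; 1)
  {3,4}:  v_{3} + v_{4} = v_{2}  →  sig = (2; 1)
  {3,7}:  v_{3} + v_{7} = v_{5}  →  sig = (2; 1)
  {4,5}:  v_{4} + v_{5} = v_{3}  →  sig = (2; 1)
  {4,8}:  v_{4} + v_{8} = v_{5}  →  sig = (2; 1)
  {5,6}:  v_{5} + v_{6} = v_{7}  →  sig = (2; 1)
  {5,7}:  v_{5} + v_{7} = v_{8}  →  sig = (2; 1)
  {6,7}:  v_{6} + v_{7} = v_{1}  →  sig = (2; 1)
  {2,8}:  v_{2} + v_{8} = v_{3} + v_{5}  →  sig = (2; 1,1)
  {1,5}:  v_{1} + v_{5} = 2·v_{7}  →  sig = (2; 2)
  {2,5}:  v_{2} + v_{5} = 2·v_{3}  →  sig = (2; 2)
  {3,8}:  v_{3} + v_{8} = 2·v_{5}  →  sig = (2; 2)
  {6,8}:  v_{6} + v_{8} = 2·v_{7}  →  sig = (2; 2)
  {1,8}:  v_{1} + v_{8} = 3·v_{7}  →  sig = (2; 3)

so the primitive-relation signature multiset is
    |P|=2: 20 collections, coeffs (), (), (), (1), (1), (1), (1), (1), (1), (1), (1), (1), (1), (1), (1,1), (2), (2), (2), (2), (3)


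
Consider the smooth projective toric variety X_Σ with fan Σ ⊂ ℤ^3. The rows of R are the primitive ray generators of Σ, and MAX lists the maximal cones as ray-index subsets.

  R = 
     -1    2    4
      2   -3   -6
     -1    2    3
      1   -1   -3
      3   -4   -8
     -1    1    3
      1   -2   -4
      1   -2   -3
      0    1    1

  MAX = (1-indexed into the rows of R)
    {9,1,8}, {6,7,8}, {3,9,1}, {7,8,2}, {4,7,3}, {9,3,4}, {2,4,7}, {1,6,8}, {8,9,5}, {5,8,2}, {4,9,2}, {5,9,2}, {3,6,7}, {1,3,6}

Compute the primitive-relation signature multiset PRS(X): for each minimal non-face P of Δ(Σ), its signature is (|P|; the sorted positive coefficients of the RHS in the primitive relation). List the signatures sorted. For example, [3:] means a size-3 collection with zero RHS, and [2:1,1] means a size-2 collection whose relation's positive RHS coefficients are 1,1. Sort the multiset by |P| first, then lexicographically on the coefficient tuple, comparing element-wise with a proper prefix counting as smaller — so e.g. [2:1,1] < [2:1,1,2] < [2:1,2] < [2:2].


Δ(Σ) — 9 vertices, 16 min non-faces:

  {1,7}:  v_{1} + v_{7} = 0  ⇒ sig = [2:]
  {3,8}:  v_{3} + v_{8} = 0  ⇒ sig = [2:]
  {4,6}:  v_{4} + v_{6} = 0  ⇒ sig = [2:]
  {1,4}:  v_{1} + v_{4} = v_{9}  ⇒ sig = [2:1]
  {2,3}:  v_{2} + v_{3} = v_{4}  ⇒ sig = [2:1]
  {2,6}:  v_{2} + v_{6} = v_{8}  ⇒ sig = [2:1]
  {4,8}:  v_{4} + v_{8} = v_{2}  ⇒ sig = [2:1]
  {6,9}:  v_{6} + v_{9} = v_{1}  ⇒ sig = [2:1]
  {7,9}:  v_{7} + v_{9} = v_{4}  ⇒ sig = [2:1]
  {1,2}:  v_{1} + v_{2} = v_{8} + v_{9}  ⇒ sig = [2:1,1]
  {3,5}:  v_{3} + v_{5} = v_{2} + v_{9}  ⇒ sig = [2:1,1]
  {4,5}:  v_{4} + v_{5} = 2·v_{2} + v_{9}  ⇒ sig = [2:1,2]
  {5,6}:  v_{5} + v_{6} = 2·v_{8} + v_{9}  ⇒ sig = [2:1,2]
  {5,7}:  v_{5} + v_{7} = 2·v_{2}  ⇒ sig = [2:2]
  {1,5}:  v_{1} + v_{5} = 2·v_{8} + 2·v_{9}  ⇒ sig = [2:2,2]
  {2,8,9}:  v_{2} + v_{8} + v_{9} = v_{5}  ⇒ sig = [3:1]

so the primitive-relation signature multiset is
[[2:], [2:], [2:], [2:1], [2:1], [2:1], [2:1], [2:1], [2:1], [2:1,1], [2:1,1], [2:1,2], [2:1,2], [2:2], [2:2,2], [3:1]]


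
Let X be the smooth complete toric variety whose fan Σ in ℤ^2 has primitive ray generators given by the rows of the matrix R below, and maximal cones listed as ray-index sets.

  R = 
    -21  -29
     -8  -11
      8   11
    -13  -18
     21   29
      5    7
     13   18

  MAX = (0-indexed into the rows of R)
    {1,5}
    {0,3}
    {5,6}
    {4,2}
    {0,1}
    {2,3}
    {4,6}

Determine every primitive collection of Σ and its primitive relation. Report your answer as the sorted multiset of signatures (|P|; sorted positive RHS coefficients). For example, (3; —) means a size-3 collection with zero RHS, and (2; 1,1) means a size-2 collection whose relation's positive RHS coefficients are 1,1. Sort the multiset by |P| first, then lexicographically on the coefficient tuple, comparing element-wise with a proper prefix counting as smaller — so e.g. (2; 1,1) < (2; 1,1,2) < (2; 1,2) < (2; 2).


Primitive collections (14):

  • {0,4}:  v_{0} + v_{4} = 0  ⇒ sig = (2; —)
  • {1,2}:  v_{1} + v_{2} = 0  ⇒ sig = (2; —)
  • {3,6}:  v_{3} + v_{6} = 0  ⇒ sig = (2; —)
  • {0,2}:  v_{0} + v_{2} = v_{3}  ⇒ sig = (2; 1)
  • {0,6}:  v_{0} + v_{6} = v_{1}  ⇒ sig = (2; 1)
  • {1,3}:  v_{1} + v_{3} = v_{0}  ⇒ sig = (2; 1)
  • {1,4}:  v_{1} + v_{4} = v_{6}  ⇒ sig = (2; 1)
  • {1,6}:  v_{1} + v_{6} = v_{5}  ⇒ sig = (2; 1)
  • {2,5}:  v_{2} + v_{5} = v_{6}  ⇒ sig = (2; 1)
  • {2,6}:  v_{2} + v_{6} = v_{4}  ⇒ sig = (2; 1)
  • {3,4}:  v_{3} + v_{4} = v_{2}  ⇒ sig = (2; 1)
  • {3,5}:  v_{3} + v_{5} = v_{1}  ⇒ sig = (2; 1)
  • {0,5}:  v_{0} + v_{5} = 2·v_{1}  ⇒ sig = (2; 2)
  • {4,5}:  v_{4} + v_{5} = 2·v_{6}  ⇒ sig = (2; 2)

Signatures (|P|; sorted positive RHS coefficients), sorted:
    (2; —)
    (2; —)
    (2; —)
    (2; 1)
    (2; 1)
    (2; 1)
    (2; 1)
    (2; 1)
    (2; 1)
    (2; 1)
    (2; 1)
    (2; 1)
    (2; 2)
    (2; 2)


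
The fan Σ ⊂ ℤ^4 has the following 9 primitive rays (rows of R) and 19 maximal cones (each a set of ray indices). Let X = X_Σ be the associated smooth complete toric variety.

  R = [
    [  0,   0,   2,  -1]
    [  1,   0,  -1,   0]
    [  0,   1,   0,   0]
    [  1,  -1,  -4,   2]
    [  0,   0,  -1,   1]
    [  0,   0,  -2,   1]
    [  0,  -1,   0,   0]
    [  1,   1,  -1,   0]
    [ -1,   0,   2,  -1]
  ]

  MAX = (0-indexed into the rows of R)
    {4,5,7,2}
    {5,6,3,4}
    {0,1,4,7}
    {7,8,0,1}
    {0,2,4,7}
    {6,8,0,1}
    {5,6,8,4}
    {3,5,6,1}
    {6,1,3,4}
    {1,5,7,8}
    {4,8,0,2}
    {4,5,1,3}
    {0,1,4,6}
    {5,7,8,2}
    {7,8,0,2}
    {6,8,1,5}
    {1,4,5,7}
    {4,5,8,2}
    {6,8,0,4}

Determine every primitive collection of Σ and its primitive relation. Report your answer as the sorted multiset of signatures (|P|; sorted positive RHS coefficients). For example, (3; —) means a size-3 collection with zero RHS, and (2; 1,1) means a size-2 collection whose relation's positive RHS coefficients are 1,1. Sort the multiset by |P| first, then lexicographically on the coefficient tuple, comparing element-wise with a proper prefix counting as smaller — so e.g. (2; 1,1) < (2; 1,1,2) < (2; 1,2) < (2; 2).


11 minimal non-faces of Δ(Σ) (on 9 rays):

  P={0,5}:  v_{0} + v_{5} = 0  ⇒ sig = (2; —)
  P={2,6}:  v_{2} + v_{6} = 0  ⇒ sig = (2; —)
  P={1,2}:  v_{1} + v_{2} = v_{7}  ⇒ sig = (2; 1)
  P={6,7}:  v_{6} + v_{7} = v_{1}  ⇒ sig = (2; 1)
  P={3,8}:  v_{3} + v_{8} = v_{5} + v_{6}  ⇒ sig = (2; 1,1)
  P={0,3}:  v_{0} + v_{3} = v_{1} + v_{4} + v_{6}  ⇒ sig = (2; 1,1,1)
  P={2,3}:  v_{2} + v_{3} = v_{1} + v_{4} + v_{5}  ⇒ sig = (2; 1,1,1)
  P={3,7}:  v_{3} + v_{7} = 2·v_{1} + v_{4} + v_{5}  ⇒ sig = (2; 1,1,2)
  P={1,4,8}:  v_{1} + v_{4} + v_{8} = 0  ⇒ sig = (3; —)
  P={4,7,8}:  v_{4} + v_{7} + v_{8} = v_{2}  ⇒ sig = (3; 1)
  P={1,4,5,6}:  v_{1} + v_{4} + v_{5} + v_{6} = v_{3}  ⇒ sig = (4; 1)

Sorted signature multiset PRS(X):
    (2; —)
    (2; —)
    (2; 1)
    (2; 1)
    (2; 1,1)
    (2; 1,1,1)
    (2; 1,1,1)
    (2; 1,1,2)
    (3; —)
    (3; 1)
    (4; 1)


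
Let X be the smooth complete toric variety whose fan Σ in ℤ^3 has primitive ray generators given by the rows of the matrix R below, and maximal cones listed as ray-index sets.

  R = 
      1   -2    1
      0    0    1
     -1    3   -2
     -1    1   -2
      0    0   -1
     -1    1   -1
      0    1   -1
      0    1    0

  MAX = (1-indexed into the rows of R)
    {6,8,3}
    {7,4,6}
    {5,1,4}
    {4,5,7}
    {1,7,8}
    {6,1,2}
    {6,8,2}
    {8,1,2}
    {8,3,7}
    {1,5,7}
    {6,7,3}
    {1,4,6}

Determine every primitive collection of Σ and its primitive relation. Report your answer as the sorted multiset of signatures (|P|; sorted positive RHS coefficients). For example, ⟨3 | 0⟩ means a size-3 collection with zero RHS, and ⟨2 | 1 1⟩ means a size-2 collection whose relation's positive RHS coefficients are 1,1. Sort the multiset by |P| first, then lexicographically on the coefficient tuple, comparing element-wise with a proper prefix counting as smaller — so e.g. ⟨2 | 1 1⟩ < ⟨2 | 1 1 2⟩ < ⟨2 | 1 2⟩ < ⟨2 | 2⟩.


Minimal non-faces — 14 found among 8 rays, 12 max cones:

  {2,5}:  v_{2} + v_{5} = 0 ; sig = ⟨2 | 0⟩
  {1,3}:  v_{1} + v_{3} = v_{7} ; sig = ⟨2 | 1⟩
  {2,4}:  v_{2} + v_{4} = v_{6} ; sig = ⟨2 | 1⟩
  {2,7}:  v_{2} + v_{7} = v_{8} ; sig = ⟨2 | 1⟩
  {5,6}:  v_{5} + v_{6} = v_{4} ; sig = ⟨2 | 1⟩
  {5,8}:  v_{5} + v_{8} = v_{7} ; sig = ⟨2 | 1⟩
  {4,8}:  v_{4} + v_{8} = v_{6} + v_{7} ; sig = ⟨2 | 1 1⟩
  {2,3}:  v_{2} + v_{3} = v_{6} + 2·v_{8} ; sig = ⟨2 | 1 2⟩
  {3,5}:  v_{3} + v_{5} = v_{6} + 2·v_{7} ; sig = ⟨2 | 1 2⟩
  {3,4}:  v_{3} + v_{4} = 2·v_{6} + 2·v_{7} ; sig = ⟨2 | 2 2⟩
  {1,6,8}:  v_{1} + v_{6} + v_{8} = 0 ; sig = ⟨3 | 0⟩
  {1,6,7}:  v_{1} + v_{6} + v_{7} = v_{5} ; sig = ⟨3 | 1⟩
  {6,7,8}:  v_{6} + v_{7} + v_{8} = v_{3} ; sig = ⟨3 | 1⟩
  {1,4,7}:  v_{1} + v_{4} + v_{7} = 2·v_{5} ; sig = ⟨3 | 2⟩

Signatures (|P|; sorted positive RHS coefficients), sorted:
{ ⟨2 | 0⟩,  ⟨2 | 1⟩ ×5,  ⟨2 | 1 1⟩,  ⟨2 | 1 2⟩ ×2,  ⟨2 | 2 2⟩,  ⟨3 | 0⟩,  ⟨3 | 1⟩ ×2,  ⟨3 | 2⟩ }


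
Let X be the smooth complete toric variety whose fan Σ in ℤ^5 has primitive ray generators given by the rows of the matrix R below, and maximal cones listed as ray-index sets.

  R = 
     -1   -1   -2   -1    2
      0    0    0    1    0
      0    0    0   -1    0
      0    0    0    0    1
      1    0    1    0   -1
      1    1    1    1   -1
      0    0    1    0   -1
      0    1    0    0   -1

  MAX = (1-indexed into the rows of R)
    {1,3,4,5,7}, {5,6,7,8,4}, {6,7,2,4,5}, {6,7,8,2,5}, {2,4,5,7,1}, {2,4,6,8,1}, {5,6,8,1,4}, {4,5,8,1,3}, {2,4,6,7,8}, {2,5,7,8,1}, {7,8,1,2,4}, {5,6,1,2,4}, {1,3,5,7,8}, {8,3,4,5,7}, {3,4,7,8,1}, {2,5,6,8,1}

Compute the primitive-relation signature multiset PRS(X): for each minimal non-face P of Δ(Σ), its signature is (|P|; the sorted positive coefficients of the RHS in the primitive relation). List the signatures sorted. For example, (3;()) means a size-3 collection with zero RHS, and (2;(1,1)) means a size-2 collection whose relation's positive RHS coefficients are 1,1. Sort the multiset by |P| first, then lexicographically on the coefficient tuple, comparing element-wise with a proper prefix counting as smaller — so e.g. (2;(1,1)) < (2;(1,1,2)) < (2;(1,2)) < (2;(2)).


Primitive collections (5):

  {2,3}:  v_{2} + v_{3} = 0  ⟹  sig = (2;())
  {3,6}:  v_{3} + v_{6} = v_{4} + v_{5} + v_{8}  ⟹  sig = (2;(1,1,1))
  {1,6,7}:  v_{1} + v_{6} + v_{7} = 0  ⟹  sig = (3;())
  {2,4,5,8}:  v_{2} + v_{4} + v_{5} + v_{8} = v_{6}  ⟹  sig = (4;(1))
  {1,4,5,7,8}:  v_{1} + v_{4} + v_{5} + v_{7} + v_{8} = v_{3}  ⟹  sig = (5;(1))

Signatures (|P|; sorted positive RHS coefficients), sorted:
[(2;()), (2;(1,1,1)), (3;()), (4;(1)), (5;(1))]
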